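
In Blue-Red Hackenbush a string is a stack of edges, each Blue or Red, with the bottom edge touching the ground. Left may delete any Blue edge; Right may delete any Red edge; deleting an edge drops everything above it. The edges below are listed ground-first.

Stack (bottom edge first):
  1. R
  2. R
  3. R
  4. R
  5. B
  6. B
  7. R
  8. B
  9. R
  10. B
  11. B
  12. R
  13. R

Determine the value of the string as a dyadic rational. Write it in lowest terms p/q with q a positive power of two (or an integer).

-1703/512

R: Left { none }, Right { 0 } so simplest -1
RR: Left { none }, Right { -1,0 } so simplest -2
RRR: Left { none }, Right { -2,-1,0 } so simplest -3
RRRR: Left { none }, Right { -3,-2,-1,0 } so simplest -4
RRRRB: Left { -4 }, Right { -3,-2,-1,0 } so simplest -7/2
RRRRBB: Left { -4,-7/2 }, Right { -3,-2,-1,0 } so simplest -13/4
RRRRBBR: Left { -4,-7/2 }, Right { -13/4,-3,-2,-1,0 } so simplest -27/8
RRRRBBRB: Left { -4,-7/2,-27/8 }, Right { -13/4,-3,-2,-1,0 } so simplest -53/16
RRRRBBRBR: Left { -4,-7/2,-27/8 }, Right { -53/16,-13/4,-3,-2,-1,0 } so simplest -107/32
RRRRBBRBRB: Left { -4,-7/2,-27/8,-107/32 }, Right { -53/16,-13/4,-3,-2,-1,0 } so simplest -213/64
RRRRBBRBRBB: Left { -4,-7/2,-27/8,-107/32,-213/64 }, Right { -53/16,-13/4,-3,-2,-1,0 } so simplest -425/128
RRRRBBRBRBBR: Left { -4,-7/2,-27/8,-107/32,-213/64 }, Right { -425/128,-53/16,-13/4,-3,-2,-1,0 } so simplest -851/256
RRRRBBRBRBBRR: Left { -4,-7/2,-27/8,-107/32,-213/64 }, Right { -851/256,-425/128,-53/16,-13/4,-3,-2,-1,0 } so simplest -1703/512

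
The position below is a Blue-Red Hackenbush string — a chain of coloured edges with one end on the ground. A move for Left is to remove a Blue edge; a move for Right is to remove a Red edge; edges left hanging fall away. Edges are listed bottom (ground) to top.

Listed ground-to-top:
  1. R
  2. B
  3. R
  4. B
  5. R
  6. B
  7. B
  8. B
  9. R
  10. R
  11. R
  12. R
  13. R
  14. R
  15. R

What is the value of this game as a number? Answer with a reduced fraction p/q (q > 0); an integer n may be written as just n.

-10495/16384

Prefix values for R B R B R B B B R R R R R R R via {L|R} + simplicity:
1 of 15 · R · max L −∞ · min R 0 → -1
2 of 15 · RB · max L -1 · min R 0 → -1/2
3 of 15 · RBR · max L -1 · min R -1/2 → -3/4
4 of 15 · RBRB · max L -3/4 · min R -1/2 → -5/8
5 of 15 · RBRBR · max L -3/4 · min R -5/8 → -11/16
6 of 15 · RBRBRB · max L -11/16 · min R -5/8 → -21/32
7 of 15 · RBRBRBB · max L -21/32 · min R -5/8 → -41/64
8 of 15 · RBRBRBBB · max L -41/64 · min R -5/8 → -81/128
9 of 15 · RBRBRBBBR · max L -41/64 · min R -81/128 → -163/256
10 of 15 · RBRBRBBBRR · max L -41/64 · min R -163/256 → -327/512
11 of 15 · RBRBRBBBRRR · max L -41/64 · min R -327/512 → -655/1024
12 of 15 · RBRBRBBBRRRR · max L -41/64 · min R -655/1024 → -1311/2048
13 of 15 · RBRBRBBBRRRRR · max L -41/64 · min R -1311/2048 → -2623/4096
14 of 15 · RBRBRBBBRRRRRR · max L -41/64 · min R -2623/4096 → -5247/8192
15 of 15 · RBRBRBBBRRRRRRR · max L -41/64 · min R -5247/8192 → -10495/16384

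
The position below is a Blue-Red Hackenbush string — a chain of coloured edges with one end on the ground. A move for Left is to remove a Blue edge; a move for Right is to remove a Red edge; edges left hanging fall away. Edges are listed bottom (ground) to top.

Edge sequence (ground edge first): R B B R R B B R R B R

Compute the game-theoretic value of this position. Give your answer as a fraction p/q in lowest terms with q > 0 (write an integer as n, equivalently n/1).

-411/1024

Recurse on prefixes of the 11-edge string R B B R R B B R R B R:
1 of 11 · R · max L −∞ · min R 0 => -1
2 of 11 · RB · max L -1 · min R 0 => -1/2
3 of 11 · RBB · max L -1/2 · min R 0 => -1/4
4 of 11 · RBBR · max L -1/2 · min R -1/4 => -3/8
5 of 11 · RBBRR · max L -1/2 · min R -3/8 => -7/16
6 of 11 · RBBRRB · max L -7/16 · min R -3/8 => -13/32
7 of 11 · RBBRRBB · max L -13/32 · min R -3/8 => -25/64
8 of 11 · RBBRRBBR · max L -13/32 · min R -25/64 => -51/128
9 of 11 · RBBRRBBRR · max L -13/32 · min R -51/128 => -103/256
10 of 11 · RBBRRBBRRB · max L -103/256 · min R -51/128 => -205/512
11 of 11 · RBBRRBBRRBR · max L -103/256 · min R -205/512 => -411/1024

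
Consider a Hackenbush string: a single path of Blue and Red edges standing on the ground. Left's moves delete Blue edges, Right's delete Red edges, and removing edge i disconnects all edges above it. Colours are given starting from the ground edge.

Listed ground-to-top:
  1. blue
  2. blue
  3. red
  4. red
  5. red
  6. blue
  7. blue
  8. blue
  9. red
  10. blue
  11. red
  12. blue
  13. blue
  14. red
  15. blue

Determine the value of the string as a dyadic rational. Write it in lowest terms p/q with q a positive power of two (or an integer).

10075/8192

v(b) = { 0 |  } => 1
v(bb) = { 0,1 |  } => 2
v(bbr) = { 0,1 | 2 } => 3/2
v(bbrr) = { 0,1 | 3/2,2 } => 5/4
v(bbrrr) = { 0,1 | 5/4,3/2,2 } => 9/8
v(bbrrrb) = { 0,1,9/8 | 5/4,3/2,2 } => 19/16
v(bbrrrbb) = { 0,1,9/8,19/16 | 5/4,3/2,2 } => 39/32
v(bbrrrbbb) = { 0,1,9/8,19/16,39/32 | 5/4,3/2,2 } => 79/64
v(bbrrrbbbr) = { 0,1,9/8,19/16,39/32 | 79/64,5/4,3/2,2 } => 157/128
v(bbrrrbbbrb) = { 0,1,9/8,19/16,39/32,157/128 | 79/64,5/4,3/2,2 } => 315/256
v(bbrrrbbbrbr) = { 0,1,9/8,19/16,39/32,157/128 | 315/256,79/64,5/4,3/2,2 } => 629/512
v(bbrrrbbbrbrb) = { 0,1,9/8,19/16,39/32,157/128,629/512 | 315/256,79/64,5/4,3/2,2 } => 1259/1024
v(bbrrrbbbrbrbb) = { 0,1,9/8,19/16,39/32,157/128,629/512,1259/1024 | 315/256,79/64,5/4,3/2,2 } => 2519/2048
v(bbrrrbbbrbrbbr) = { 0,1,9/8,19/16,39/32,157/128,629/512,1259/1024 | 2519/2048,315/256,79/64,5/4,3/2,2 } => 5037/4096
v(bbrrrbbbrbrbbrb) = { 0,1,9/8,19/16,39/32,157/128,629/512,1259/1024,5037/4096 | 2519/2048,315/256,79/64,5/4,3/2,2 } => 10075/8192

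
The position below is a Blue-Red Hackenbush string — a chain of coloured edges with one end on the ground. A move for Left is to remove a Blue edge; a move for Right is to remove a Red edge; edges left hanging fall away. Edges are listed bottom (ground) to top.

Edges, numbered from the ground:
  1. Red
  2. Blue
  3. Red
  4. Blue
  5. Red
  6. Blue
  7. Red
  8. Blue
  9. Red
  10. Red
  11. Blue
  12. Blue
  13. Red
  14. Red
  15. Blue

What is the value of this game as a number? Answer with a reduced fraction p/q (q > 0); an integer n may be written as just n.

Build G(s[:k]) for k = 1..15, string s = Red Blue Red Blue Red Blue Red Blue Red Red Blue Blue Red Red Blue.
1 of 15 · R · max L −∞ · min R 0 = -1
2 of 15 · RB · max L -1 · min R 0 = -1/2
3 of 15 · RBR · max L -1 · min R -1/2 = -3/4
4 of 15 · RBRB · max L -3/4 · min R -1/2 = -5/8
5 of 15 · RBRBR · max L -3/4 · min R -5/8 = -11/16
6 of 15 · RBRBRB · max L -11/16 · min R -5/8 = -21/32
7 of 15 · RBRBRBR · max L -11/16 · min R -21/32 = -43/64
8 of 15 · RBRBRBRB · max L -43/64 · min R -21/32 = -85/128
9 of 15 · RBRBRBRBR · max L -43/64 · min R -85/128 = -171/256
10 of 15 · RBRBRBRBRR · max L -43/64 · min R -171/256 = -343/512
11 of 15 · RBRBRBRBRRB · max L -343/512 · min R -171/256 = -685/1024
12 of 15 · RBRBRBRBRRBB · max L -685/1024 · min R -171/256 = -1369/2048
13 of 15 · RBRBRBRBRRBBR · max L -685/1024 · min R -1369/2048 = -2739/4096
14 of 15 · RBRBRBRBRRBBRR · max L -685/1024 · min R -2739/4096 = -5479/8192
15 of 15 · RBRBRBRBRRBBRRB · max L -5479/8192 · min R -2739/4096 = -10957/16384

-10957/16384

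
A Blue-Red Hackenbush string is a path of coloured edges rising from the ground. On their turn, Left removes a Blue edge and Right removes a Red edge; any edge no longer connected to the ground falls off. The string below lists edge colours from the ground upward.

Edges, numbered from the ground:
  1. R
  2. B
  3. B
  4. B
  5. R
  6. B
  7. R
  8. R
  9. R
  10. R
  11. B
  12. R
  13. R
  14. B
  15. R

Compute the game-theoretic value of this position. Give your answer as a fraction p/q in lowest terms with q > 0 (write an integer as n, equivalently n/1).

val(R) = { ∅ | 0 } ⇒ -1
val(RB) = { -1 | 0 } ⇒ -1/2
val(RBB) = { -1 -1/2 | 0 } ⇒ -1/4
val(RBBB) = { -1 -1/2 -1/4 | 0 } ⇒ -1/8
val(RBBBR) = { -1 -1/2 -1/4 | -1/8 0 } ⇒ -3/16
val(RBBBRB) = { -1 -1/2 -1/4 -3/16 | -1/8 0 } ⇒ -5/32
val(RBBBRBR) = { -1 -1/2 -1/4 -3/16 | -5/32 -1/8 0 } ⇒ -11/64
val(RBBBRBRR) = { -1 -1/2 -1/4 -3/16 | -11/64 -5/32 -1/8 0 } ⇒ -23/128
val(RBBBRBRRR) = { -1 -1/2 -1/4 -3/16 | -23/128 -11/64 -5/32 -1/8 0 } ⇒ -47/256
val(RBBBRBRRRR) = { -1 -1/2 -1/4 -3/16 | -47/256 -23/128 -11/64 -5/32 -1/8 0 } ⇒ -95/512
val(RBBBRBRRRRB) = { -1 -1/2 -1/4 -3/16 -95/512 | -47/256 -23/128 -11/64 -5/32 -1/8 0 } ⇒ -189/1024
val(RBBBRBRRRRBR) = { -1 -1/2 -1/4 -3/16 -95/512 | -189/1024 -47/256 -23/128 -11/64 -5/32 -1/8 0 } ⇒ -379/2048
val(RBBBRBRRRRBRR) = { -1 -1/2 -1/4 -3/16 -95/512 | -379/2048 -189/1024 -47/256 -23/128 -11/64 -5/32 -1/8 0 } ⇒ -759/4096
val(RBBBRBRRRRBRRB) = { -1 -1/2 -1/4 -3/16 -95/512 -759/4096 | -379/2048 -189/1024 -47/256 -23/128 -11/64 -5/32 -1/8 0 } ⇒ -1517/8192
val(RBBBRBRRRRBRRBR) = { -1 -1/2 -1/4 -3/16 -95/512 -759/4096 | -1517/8192 -379/2048 -189/1024 -47/256 -23/128 -11/64 -5/32 -1/8 0 } ⇒ -3035/16384

-3035/16384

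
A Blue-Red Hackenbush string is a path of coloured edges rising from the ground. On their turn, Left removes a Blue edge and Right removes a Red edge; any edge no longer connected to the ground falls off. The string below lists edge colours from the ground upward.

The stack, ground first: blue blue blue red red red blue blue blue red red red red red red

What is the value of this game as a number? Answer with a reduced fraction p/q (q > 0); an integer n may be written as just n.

9089/4096

Recurse on prefixes of the 15-edge string blue blue blue red red red blue blue blue red red red red red red:
v_1 [b]  L=[0]  R=[(no moves)]  ⇒ 1
v_2 [bb]  L=[0; 1]  R=[(no moves)]  ⇒ 2
v_3 [bbb]  L=[0; 1; 2]  R=[(no moves)]  ⇒ 3
v_4 [bbbr]  L=[0; 1; 2]  R=[3]  ⇒ 5/2
v_5 [bbbrr]  L=[0; 1; 2]  R=[5/2; 3]  ⇒ 9/4
v_6 [bbbrrr]  L=[0; 1; 2]  R=[9/4; 5/2; 3]  ⇒ 17/8
v_7 [bbbrrrb]  L=[0; 1; 2; 17/8]  R=[9/4; 5/2; 3]  ⇒ 35/16
v_8 [bbbrrrbb]  L=[0; 1; 2; 17/8; 35/16]  R=[9/4; 5/2; 3]  ⇒ 71/32
v_9 [bbbrrrbbb]  L=[0; 1; 2; 17/8; 35/16; 71/32]  R=[9/4; 5/2; 3]  ⇒ 143/64
v_10 [bbbrrrbbbr]  L=[0; 1; 2; 17/8; 35/16; 71/32]  R=[143/64; 9/4; 5/2; 3]  ⇒ 285/128
v_11 [bbbrrrbbbrr]  L=[0; 1; 2; 17/8; 35/16; 71/32]  R=[285/128; 143/64; 9/4; 5/2; 3]  ⇒ 569/256
v_12 [bbbrrrbbbrrr]  L=[0; 1; 2; 17/8; 35/16; 71/32]  R=[569/256; 285/128; 143/64; 9/4; 5/2; 3]  ⇒ 1137/512
v_13 [bbbrrrbbbrrrr]  L=[0; 1; 2; 17/8; 35/16; 71/32]  R=[1137/512; 569/256; 285/128; 143/64; 9/4; 5/2; 3]  ⇒ 2273/1024
v_14 [bbbrrrbbbrrrrr]  L=[0; 1; 2; 17/8; 35/16; 71/32]  R=[2273/1024; 1137/512; 569/256; 285/128; 143/64; 9/4; 5/2; 3]  ⇒ 4545/2048
v_15 [bbbrrrbbbrrrrrr]  L=[0; 1; 2; 17/8; 35/16; 71/32]  R=[4545/2048; 2273/1024; 1137/512; 569/256; 285/128; 143/64; 9/4; 5/2; 3]  ⇒ 9089/4096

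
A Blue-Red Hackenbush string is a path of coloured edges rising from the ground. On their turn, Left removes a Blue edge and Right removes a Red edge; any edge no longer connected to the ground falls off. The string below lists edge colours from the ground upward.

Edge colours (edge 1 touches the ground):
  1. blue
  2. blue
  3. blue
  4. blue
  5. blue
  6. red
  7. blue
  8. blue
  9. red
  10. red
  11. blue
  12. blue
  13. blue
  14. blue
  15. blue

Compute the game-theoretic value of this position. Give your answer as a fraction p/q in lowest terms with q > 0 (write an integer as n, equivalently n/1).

Recurse on prefixes of the 15-edge string blue blue blue blue blue red blue blue red red blue blue blue blue blue:
g(b) = { 0 | · } => 1
g(bb) = { 0; 1 | · } => 2
g(bbb) = { 0; 1; 2 | · } => 3
g(bbbb) = { 0; 1; 2; 3 | · } => 4
g(bbbbb) = { 0; 1; 2; 3; 4 | · } => 5
g(bbbbbr) = { 0; 1; 2; 3; 4 | 5 } => 9/2
g(bbbbbrb) = { 0; 1; 2; 3; 4; 9/2 | 5 } => 19/4
g(bbbbbrbb) = { 0; 1; 2; 3; 4; 9/2; 19/4 | 5 } => 39/8
g(bbbbbrbbr) = { 0; 1; 2; 3; 4; 9/2; 19/4 | 39/8; 5 } => 77/16
g(bbbbbrbbrr) = { 0; 1; 2; 3; 4; 9/2; 19/4 | 77/16; 39/8; 5 } => 153/32
g(bbbbbrbbrrb) = { 0; 1; 2; 3; 4; 9/2; 19/4; 153/32 | 77/16; 39/8; 5 } => 307/64
g(bbbbbrbbrrbb) = { 0; 1; 2; 3; 4; 9/2; 19/4; 153/32; 307/64 | 77/16; 39/8; 5 } => 615/128
g(bbbbbrbbrrbbb) = { 0; 1; 2; 3; 4; 9/2; 19/4; 153/32; 307/64; 615/128 | 77/16; 39/8; 5 } => 1231/256
g(bbbbbrbbrrbbbb) = { 0; 1; 2; 3; 4; 9/2; 19/4; 153/32; 307/64; 615/128; 1231/256 | 77/16; 39/8; 5 } => 2463/512
g(bbbbbrbbrrbbbbb) = { 0; 1; 2; 3; 4; 9/2; 19/4; 153/32; 307/64; 615/128; 1231/256; 2463/512 | 77/16; 39/8; 5 } => 4927/1024

4927/1024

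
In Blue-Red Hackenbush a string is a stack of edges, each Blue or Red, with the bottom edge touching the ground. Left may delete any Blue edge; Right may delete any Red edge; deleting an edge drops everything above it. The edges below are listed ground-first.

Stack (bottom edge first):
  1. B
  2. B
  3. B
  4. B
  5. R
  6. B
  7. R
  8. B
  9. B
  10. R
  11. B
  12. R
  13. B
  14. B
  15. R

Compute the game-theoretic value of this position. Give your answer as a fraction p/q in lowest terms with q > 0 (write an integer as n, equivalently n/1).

1 of 15 · B · max L 0 · min R +∞ → 1
2 of 15 · BB · max L 1 · min R +∞ → 2
3 of 15 · BBB · max L 2 · min R +∞ → 3
4 of 15 · BBBB · max L 3 · min R +∞ → 4
5 of 15 · BBBBR · max L 3 · min R 4 → 7/2
6 of 15 · BBBBRB · max L 7/2 · min R 4 → 15/4
7 of 15 · BBBBRBR · max L 7/2 · min R 15/4 → 29/8
8 of 15 · BBBBRBRB · max L 29/8 · min R 15/4 → 59/16
9 of 15 · BBBBRBRBB · max L 59/16 · min R 15/4 → 119/32
10 of 15 · BBBBRBRBBR · max L 59/16 · min R 119/32 → 237/64
11 of 15 · BBBBRBRBBRB · max L 237/64 · min R 119/32 → 475/128
12 of 15 · BBBBRBRBBRBR · max L 237/64 · min R 475/128 → 949/256
13 of 15 · BBBBRBRBBRBRB · max L 949/256 · min R 475/128 → 1899/512
14 of 15 · BBBBRBRBBRBRBB · max L 1899/512 · min R 475/128 → 3799/1024
15 of 15 · BBBBRBRBBRBRBBR · max L 1899/512 · min R 3799/1024 → 7597/2048

7597/2048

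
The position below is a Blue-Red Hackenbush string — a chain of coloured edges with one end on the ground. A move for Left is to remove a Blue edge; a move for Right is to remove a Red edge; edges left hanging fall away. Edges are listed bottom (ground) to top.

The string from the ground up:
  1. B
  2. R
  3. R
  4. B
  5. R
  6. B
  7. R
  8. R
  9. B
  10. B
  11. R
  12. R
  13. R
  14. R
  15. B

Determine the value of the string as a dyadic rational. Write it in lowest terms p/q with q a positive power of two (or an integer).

5315/16384

B: Left { 0 }, Right { (no moves) } — simplest 1
BR: Left { 0 }, Right { 1 } — simplest 1/2
BRR: Left { 0 }, Right { 1/2; 1 } — simplest 1/4
BRRB: Left { 0; 1/4 }, Right { 1/2; 1 } — simplest 3/8
BRRBR: Left { 0; 1/4 }, Right { 3/8; 1/2; 1 } — simplest 5/16
BRRBRB: Left { 0; 1/4; 5/16 }, Right { 3/8; 1/2; 1 } — simplest 11/32
BRRBRBR: Left { 0; 1/4; 5/16 }, Right { 11/32; 3/8; 1/2; 1 } — simplest 21/64
BRRBRBRR: Left { 0; 1/4; 5/16 }, Right { 21/64; 11/32; 3/8; 1/2; 1 } — simplest 41/128
BRRBRBRRB: Left { 0; 1/4; 5/16; 41/128 }, Right { 21/64; 11/32; 3/8; 1/2; 1 } — simplest 83/256
BRRBRBRRBB: Left { 0; 1/4; 5/16; 41/128; 83/256 }, Right { 21/64; 11/32; 3/8; 1/2; 1 } — simplest 167/512
BRRBRBRRBBR: Left { 0; 1/4; 5/16; 41/128; 83/256 }, Right { 167/512; 21/64; 11/32; 3/8; 1/2; 1 } — simplest 333/1024
BRRBRBRRBBRR: Left { 0; 1/4; 5/16; 41/128; 83/256 }, Right { 333/1024; 167/512; 21/64; 11/32; 3/8; 1/2; 1 } — simplest 665/2048
BRRBRBRRBBRRR: Left { 0; 1/4; 5/16; 41/128; 83/256 }, Right { 665/2048; 333/1024; 167/512; 21/64; 11/32; 3/8; 1/2; 1 } — simplest 1329/4096
BRRBRBRRBBRRRR: Left { 0; 1/4; 5/16; 41/128; 83/256 }, Right { 1329/4096; 665/2048; 333/1024; 167/512; 21/64; 11/32; 3/8; 1/2; 1 } — simplest 2657/8192
BRRBRBRRBBRRRRB: Left { 0; 1/4; 5/16; 41/128; 83/256; 2657/8192 }, Right { 1329/4096; 665/2048; 333/1024; 167/512; 21/64; 11/32; 3/8; 1/2; 1 } — simplest 5315/16384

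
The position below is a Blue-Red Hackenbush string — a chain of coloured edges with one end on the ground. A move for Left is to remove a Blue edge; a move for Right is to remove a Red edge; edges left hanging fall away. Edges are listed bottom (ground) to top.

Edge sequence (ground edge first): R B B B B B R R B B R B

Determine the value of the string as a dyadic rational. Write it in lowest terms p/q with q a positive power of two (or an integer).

-101/2048

Prefix values for R B B B B B R R B B R B via {L|R} + simplicity:
R: Left { · }, Right { 0 } => simplest -1
RB: Left { -1 }, Right { 0 } => simplest -1/2
RBB: Left { -1, -1/2 }, Right { 0 } => simplest -1/4
RBBB: Left { -1, -1/2, -1/4 }, Right { 0 } => simplest -1/8
RBBBB: Left { -1, -1/2, -1/4, -1/8 }, Right { 0 } => simplest -1/16
RBBBBB: Left { -1, -1/2, -1/4, -1/8, -1/16 }, Right { 0 } => simplest -1/32
RBBBBBR: Left { -1, -1/2, -1/4, -1/8, -1/16 }, Right { -1/32, 0 } => simplest -3/64
RBBBBBRR: Left { -1, -1/2, -1/4, -1/8, -1/16 }, Right { -3/64, -1/32, 0 } => simplest -7/128
RBBBBBRRB: Left { -1, -1/2, -1/4, -1/8, -1/16, -7/128 }, Right { -3/64, -1/32, 0 } => simplest -13/256
RBBBBBRRBB: Left { -1, -1/2, -1/4, -1/8, -1/16, -7/128, -13/256 }, Right { -3/64, -1/32, 0 } => simplest -25/512
RBBBBBRRBBR: Left { -1, -1/2, -1/4, -1/8, -1/16, -7/128, -13/256 }, Right { -25/512, -3/64, -1/32, 0 } => simplest -51/1024
RBBBBBRRBBRB: Left { -1, -1/2, -1/4, -1/8, -1/16, -7/128, -13/256, -51/1024 }, Right { -25/512, -3/64, -1/32, 0 } => simplest -101/2048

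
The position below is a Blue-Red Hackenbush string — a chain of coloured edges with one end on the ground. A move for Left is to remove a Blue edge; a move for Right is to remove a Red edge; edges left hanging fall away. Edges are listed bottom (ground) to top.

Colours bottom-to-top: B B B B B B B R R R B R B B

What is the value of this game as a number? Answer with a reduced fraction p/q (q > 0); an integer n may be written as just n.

791/128

Prefix values for B B B B B B B R R R B R B B via {L|R} + simplicity:
G(B) = { 0 | ∅ } => 1
G(BB) = { 0,1 | ∅ } => 2
G(BBB) = { 0,1,2 | ∅ } => 3
G(BBBB) = { 0,1,2,3 | ∅ } => 4
G(BBBBB) = { 0,1,2,3,4 | ∅ } => 5
G(BBBBBB) = { 0,1,2,3,4,5 | ∅ } => 6
G(BBBBBBB) = { 0,1,2,3,4,5,6 | ∅ } => 7
G(BBBBBBBR) = { 0,1,2,3,4,5,6 | 7 } => 13/2
G(BBBBBBBRR) = { 0,1,2,3,4,5,6 | 13/2,7 } => 25/4
G(BBBBBBBRRR) = { 0,1,2,3,4,5,6 | 25/4,13/2,7 } => 49/8
G(BBBBBBBRRRB) = { 0,1,2,3,4,5,6,49/8 | 25/4,13/2,7 } => 99/16
G(BBBBBBBRRRBR) = { 0,1,2,3,4,5,6,49/8 | 99/16,25/4,13/2,7 } => 197/32
G(BBBBBBBRRRBRB) = { 0,1,2,3,4,5,6,49/8,197/32 | 99/16,25/4,13/2,7 } => 395/64
G(BBBBBBBRRRBRBB) = { 0,1,2,3,4,5,6,49/8,197/32,395/64 | 99/16,25/4,13/2,7 } => 791/128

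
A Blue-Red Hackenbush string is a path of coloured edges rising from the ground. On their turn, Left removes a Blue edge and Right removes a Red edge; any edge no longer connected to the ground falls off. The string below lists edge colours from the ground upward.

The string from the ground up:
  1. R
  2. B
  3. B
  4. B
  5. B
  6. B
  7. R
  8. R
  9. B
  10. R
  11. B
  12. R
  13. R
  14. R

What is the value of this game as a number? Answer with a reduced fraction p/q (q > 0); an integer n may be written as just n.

-431/8192

step 1: add R to get R; options L={ none } R={ 0 } gives -1
step 2: add B to get RB; options L={ -1 } R={ 0 } gives -1/2
step 3: add B to get RBB; options L={ -1; -1/2 } R={ 0 } gives -1/4
step 4: add B to get RBBB; options L={ -1; -1/2; -1/4 } R={ 0 } gives -1/8
step 5: add B to get RBBBB; options L={ -1; -1/2; -1/4; -1/8 } R={ 0 } gives -1/16
step 6: add B to get RBBBBB; options L={ -1; -1/2; -1/4; -1/8; -1/16 } R={ 0 } gives -1/32
step 7: add R to get RBBBBBR; options L={ -1; -1/2; -1/4; -1/8; -1/16 } R={ -1/32; 0 } gives -3/64
step 8: add R to get RBBBBBRR; options L={ -1; -1/2; -1/4; -1/8; -1/16 } R={ -3/64; -1/32; 0 } gives -7/128
step 9: add B to get RBBBBBRRB; options L={ -1; -1/2; -1/4; -1/8; -1/16; -7/128 } R={ -3/64; -1/32; 0 } gives -13/256
step 10: add R to get RBBBBBRRBR; options L={ -1; -1/2; -1/4; -1/8; -1/16; -7/128 } R={ -13/256; -3/64; -1/32; 0 } gives -27/512
step 11: add B to get RBBBBBRRBRB; options L={ -1; -1/2; -1/4; -1/8; -1/16; -7/128; -27/512 } R={ -13/256; -3/64; -1/32; 0 } gives -53/1024
step 12: add R to get RBBBBBRRBRBR; options L={ -1; -1/2; -1/4; -1/8; -1/16; -7/128; -27/512 } R={ -53/1024; -13/256; -3/64; -1/32; 0 } gives -107/2048
step 13: add R to get RBBBBBRRBRBRR; options L={ -1; -1/2; -1/4; -1/8; -1/16; -7/128; -27/512 } R={ -107/2048; -53/1024; -13/256; -3/64; -1/32; 0 } gives -215/4096
step 14: add R to get RBBBBBRRBRBRRR; options L={ -1; -1/2; -1/4; -1/8; -1/16; -7/128; -27/512 } R={ -215/4096; -107/2048; -53/1024; -13/256; -3/64; -1/32; 0 } gives -431/8192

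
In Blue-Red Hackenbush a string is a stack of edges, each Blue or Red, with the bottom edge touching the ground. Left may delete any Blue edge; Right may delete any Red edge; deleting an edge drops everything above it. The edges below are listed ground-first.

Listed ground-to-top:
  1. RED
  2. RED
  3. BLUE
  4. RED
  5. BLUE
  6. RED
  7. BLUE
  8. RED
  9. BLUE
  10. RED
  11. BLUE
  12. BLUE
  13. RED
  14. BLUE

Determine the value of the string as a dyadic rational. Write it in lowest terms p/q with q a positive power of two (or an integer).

-6821/4096

step 1: add RED to get R; options L={ ∅ } R={ 0 } = -1
step 2: add RED to get RR; options L={ ∅ } R={ -1,0 } = -2
step 3: add BLUE to get RRB; options L={ -2 } R={ -1,0 } = -3/2
step 4: add RED to get RRBR; options L={ -2 } R={ -3/2,-1,0 } = -7/4
step 5: add BLUE to get RRBRB; options L={ -2,-7/4 } R={ -3/2,-1,0 } = -13/8
step 6: add RED to get RRBRBR; options L={ -2,-7/4 } R={ -13/8,-3/2,-1,0 } = -27/16
step 7: add BLUE to get RRBRBRB; options L={ -2,-7/4,-27/16 } R={ -13/8,-3/2,-1,0 } = -53/32
step 8: add RED to get RRBRBRBR; options L={ -2,-7/4,-27/16 } R={ -53/32,-13/8,-3/2,-1,0 } = -107/64
step 9: add BLUE to get RRBRBRBRB; options L={ -2,-7/4,-27/16,-107/64 } R={ -53/32,-13/8,-3/2,-1,0 } = -213/128
step 10: add RED to get RRBRBRBRBR; options L={ -2,-7/4,-27/16,-107/64 } R={ -213/128,-53/32,-13/8,-3/2,-1,0 } = -427/256
step 11: add BLUE to get RRBRBRBRBRB; options L={ -2,-7/4,-27/16,-107/64,-427/256 } R={ -213/128,-53/32,-13/8,-3/2,-1,0 } = -853/512
step 12: add BLUE to get RRBRBRBRBRBB; options L={ -2,-7/4,-27/16,-107/64,-427/256,-853/512 } R={ -213/128,-53/32,-13/8,-3/2,-1,0 } = -1705/1024
step 13: add RED to get RRBRBRBRBRBBR; options L={ -2,-7/4,-27/16,-107/64,-427/256,-853/512 } R={ -1705/1024,-213/128,-53/32,-13/8,-3/2,-1,0 } = -3411/2048
step 14: add BLUE to get RRBRBRBRBRBBRB; options L={ -2,-7/4,-27/16,-107/64,-427/256,-853/512,-3411/2048 } R={ -1705/1024,-213/128,-53/32,-13/8,-3/2,-1,0 } = -6821/4096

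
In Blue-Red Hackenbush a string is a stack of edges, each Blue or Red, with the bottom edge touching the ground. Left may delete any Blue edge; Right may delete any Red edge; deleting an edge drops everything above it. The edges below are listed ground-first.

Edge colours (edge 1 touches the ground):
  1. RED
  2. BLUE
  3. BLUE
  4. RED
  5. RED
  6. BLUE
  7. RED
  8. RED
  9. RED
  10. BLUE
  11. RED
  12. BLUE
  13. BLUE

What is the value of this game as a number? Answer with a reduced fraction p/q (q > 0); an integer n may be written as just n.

-1769/4096

g(R) = { none | 0 } so -1
g(RB) = { -1 | 0 } so -1/2
g(RBB) = { -1 -1/2 | 0 } so -1/4
g(RBBR) = { -1 -1/2 | -1/4 0 } so -3/8
g(RBBRR) = { -1 -1/2 | -3/8 -1/4 0 } so -7/16
g(RBBRRB) = { -1 -1/2 -7/16 | -3/8 -1/4 0 } so -13/32
g(RBBRRBR) = { -1 -1/2 -7/16 | -13/32 -3/8 -1/4 0 } so -27/64
g(RBBRRBRR) = { -1 -1/2 -7/16 | -27/64 -13/32 -3/8 -1/4 0 } so -55/128
g(RBBRRBRRR) = { -1 -1/2 -7/16 | -55/128 -27/64 -13/32 -3/8 -1/4 0 } so -111/256
g(RBBRRBRRRB) = { -1 -1/2 -7/16 -111/256 | -55/128 -27/64 -13/32 -3/8 -1/4 0 } so -221/512
g(RBBRRBRRRBR) = { -1 -1/2 -7/16 -111/256 | -221/512 -55/128 -27/64 -13/32 -3/8 -1/4 0 } so -443/1024
g(RBBRRBRRRBRB) = { -1 -1/2 -7/16 -111/256 -443/1024 | -221/512 -55/128 -27/64 -13/32 -3/8 -1/4 0 } so -885/2048
g(RBBRRBRRRBRBB) = { -1 -1/2 -7/16 -111/256 -443/1024 -885/2048 | -221/512 -55/128 -27/64 -13/32 -3/8 -1/4 0 } so -1769/4096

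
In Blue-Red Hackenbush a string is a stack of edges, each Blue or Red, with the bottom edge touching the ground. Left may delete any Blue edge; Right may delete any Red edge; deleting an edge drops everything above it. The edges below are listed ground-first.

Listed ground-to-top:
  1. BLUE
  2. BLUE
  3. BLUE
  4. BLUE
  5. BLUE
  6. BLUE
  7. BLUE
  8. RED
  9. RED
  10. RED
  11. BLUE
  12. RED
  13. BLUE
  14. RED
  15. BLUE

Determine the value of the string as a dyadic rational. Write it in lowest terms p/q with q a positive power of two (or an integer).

1579/256

val(B) = { 0 | (no moves) } ⇒ 1
val(BB) = { 0; 1 | (no moves) } ⇒ 2
val(BBB) = { 0; 1; 2 | (no moves) } ⇒ 3
val(BBBB) = { 0; 1; 2; 3 | (no moves) } ⇒ 4
val(BBBBB) = { 0; 1; 2; 3; 4 | (no moves) } ⇒ 5
val(BBBBBB) = { 0; 1; 2; 3; 4; 5 | (no moves) } ⇒ 6
val(BBBBBBB) = { 0; 1; 2; 3; 4; 5; 6 | (no moves) } ⇒ 7
val(BBBBBBBR) = { 0; 1; 2; 3; 4; 5; 6 | 7 } ⇒ 13/2
val(BBBBBBBRR) = { 0; 1; 2; 3; 4; 5; 6 | 13/2; 7 } ⇒ 25/4
val(BBBBBBBRRR) = { 0; 1; 2; 3; 4; 5; 6 | 25/4; 13/2; 7 } ⇒ 49/8
val(BBBBBBBRRRB) = { 0; 1; 2; 3; 4; 5; 6; 49/8 | 25/4; 13/2; 7 } ⇒ 99/16
val(BBBBBBBRRRBR) = { 0; 1; 2; 3; 4; 5; 6; 49/8 | 99/16; 25/4; 13/2; 7 } ⇒ 197/32
val(BBBBBBBRRRBRB) = { 0; 1; 2; 3; 4; 5; 6; 49/8; 197/32 | 99/16; 25/4; 13/2; 7 } ⇒ 395/64
val(BBBBBBBRRRBRBR) = { 0; 1; 2; 3; 4; 5; 6; 49/8; 197/32 | 395/64; 99/16; 25/4; 13/2; 7 } ⇒ 789/128
val(BBBBBBBRRRBRBRB) = { 0; 1; 2; 3; 4; 5; 6; 49/8; 197/32; 789/128 | 395/64; 99/16; 25/4; 13/2; 7 } ⇒ 1579/256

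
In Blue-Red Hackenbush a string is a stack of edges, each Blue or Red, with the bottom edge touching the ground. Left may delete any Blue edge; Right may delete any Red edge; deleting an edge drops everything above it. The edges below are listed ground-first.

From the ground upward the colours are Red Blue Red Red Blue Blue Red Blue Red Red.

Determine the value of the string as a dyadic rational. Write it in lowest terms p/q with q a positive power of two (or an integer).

Prefix values for Red Blue Red Red Blue Blue Red Blue Red Red via {L|R} + simplicity:
R: Left { · }, Right { 0 } -> simplest -1
RB: Left { -1 }, Right { 0 } -> simplest -1/2
RBR: Left { -1 }, Right { -1/2; 0 } -> simplest -3/4
RBRR: Left { -1 }, Right { -3/4; -1/2; 0 } -> simplest -7/8
RBRRB: Left { -1; -7/8 }, Right { -3/4; -1/2; 0 } -> simplest -13/16
RBRRBB: Left { -1; -7/8; -13/16 }, Right { -3/4; -1/2; 0 } -> simplest -25/32
RBRRBBR: Left { -1; -7/8; -13/16 }, Right { -25/32; -3/4; -1/2; 0 } -> simplest -51/64
RBRRBBRB: Left { -1; -7/8; -13/16; -51/64 }, Right { -25/32; -3/4; -1/2; 0 } -> simplest -101/128
RBRRBBRBR: Left { -1; -7/8; -13/16; -51/64 }, Right { -101/128; -25/32; -3/4; -1/2; 0 } -> simplest -203/256
RBRRBBRBRR: Left { -1; -7/8; -13/16; -51/64 }, Right { -203/256; -101/128; -25/32; -3/4; -1/2; 0 } -> simplest -407/512

-407/512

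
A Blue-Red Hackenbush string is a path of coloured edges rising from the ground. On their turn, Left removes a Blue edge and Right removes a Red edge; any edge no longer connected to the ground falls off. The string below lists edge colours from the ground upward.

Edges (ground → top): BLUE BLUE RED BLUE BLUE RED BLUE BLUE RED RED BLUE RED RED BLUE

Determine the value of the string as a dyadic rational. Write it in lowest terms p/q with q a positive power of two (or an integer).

Build value(s[:k]) for k = 1..14, string s = BLUE BLUE RED BLUE BLUE RED BLUE BLUE RED RED BLUE RED RED BLUE.
step 1: add BLUE to get B; options L={ 0 } R={ · } so 1
step 2: add BLUE to get BB; options L={ 0 1 } R={ · } so 2
step 3: add RED to get BBR; options L={ 0 1 } R={ 2 } so 3/2
step 4: add BLUE to get BBRB; options L={ 0 1 3/2 } R={ 2 } so 7/4
step 5: add BLUE to get BBRBB; options L={ 0 1 3/2 7/4 } R={ 2 } so 15/8
step 6: add RED to get BBRBBR; options L={ 0 1 3/2 7/4 } R={ 15/8 2 } so 29/16
step 7: add BLUE to get BBRBBRB; options L={ 0 1 3/2 7/4 29/16 } R={ 15/8 2 } so 59/32
step 8: add BLUE to get BBRBBRBB; options L={ 0 1 3/2 7/4 29/16 59/32 } R={ 15/8 2 } so 119/64
step 9: add RED to get BBRBBRBBR; options L={ 0 1 3/2 7/4 29/16 59/32 } R={ 119/64 15/8 2 } so 237/128
step 10: add RED to get BBRBBRBBRR; options L={ 0 1 3/2 7/4 29/16 59/32 } R={ 237/128 119/64 15/8 2 } so 473/256
step 11: add BLUE to get BBRBBRBBRRB; options L={ 0 1 3/2 7/4 29/16 59/32 473/256 } R={ 237/128 119/64 15/8 2 } so 947/512
step 12: add RED to get BBRBBRBBRRBR; options L={ 0 1 3/2 7/4 29/16 59/32 473/256 } R={ 947/512 237/128 119/64 15/8 2 } so 1893/1024
step 13: add RED to get BBRBBRBBRRBRR; options L={ 0 1 3/2 7/4 29/16 59/32 473/256 } R={ 1893/1024 947/512 237/128 119/64 15/8 2 } so 3785/2048
step 14: add BLUE to get BBRBBRBBRRBRRB; options L={ 0 1 3/2 7/4 29/16 59/32 473/256 3785/2048 } R={ 1893/1024 947/512 237/128 119/64 15/8 2 } so 7571/4096

7571/4096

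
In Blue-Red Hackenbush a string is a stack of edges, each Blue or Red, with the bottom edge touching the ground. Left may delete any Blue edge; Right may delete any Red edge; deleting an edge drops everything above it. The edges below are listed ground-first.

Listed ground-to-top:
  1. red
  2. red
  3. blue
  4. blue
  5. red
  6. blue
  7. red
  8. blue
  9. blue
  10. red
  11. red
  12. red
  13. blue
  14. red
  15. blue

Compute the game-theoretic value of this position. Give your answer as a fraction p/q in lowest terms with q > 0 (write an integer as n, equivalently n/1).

-10869/8192

r: Left { (no moves) }, Right { 0 } ⇒ simplest -1
rr: Left { (no moves) }, Right { -1; 0 } ⇒ simplest -2
rrb: Left { -2 }, Right { -1; 0 } ⇒ simplest -3/2
rrbb: Left { -2; -3/2 }, Right { -1; 0 } ⇒ simplest -5/4
rrbbr: Left { -2; -3/2 }, Right { -5/4; -1; 0 } ⇒ simplest -11/8
rrbbrb: Left { -2; -3/2; -11/8 }, Right { -5/4; -1; 0 } ⇒ simplest -21/16
rrbbrbr: Left { -2; -3/2; -11/8 }, Right { -21/16; -5/4; -1; 0 } ⇒ simplest -43/32
rrbbrbrb: Left { -2; -3/2; -11/8; -43/32 }, Right { -21/16; -5/4; -1; 0 } ⇒ simplest -85/64
rrbbrbrbb: Left { -2; -3/2; -11/8; -43/32; -85/64 }, Right { -21/16; -5/4; -1; 0 } ⇒ simplest -169/128
rrbbrbrbbr: Left { -2; -3/2; -11/8; -43/32; -85/64 }, Right { -169/128; -21/16; -5/4; -1; 0 } ⇒ simplest -339/256
rrbbrbrbbrr: Left { -2; -3/2; -11/8; -43/32; -85/64 }, Right { -339/256; -169/128; -21/16; -5/4; -1; 0 } ⇒ simplest -679/512
rrbbrbrbbrrr: Left { -2; -3/2; -11/8; -43/32; -85/64 }, Right { -679/512; -339/256; -169/128; -21/16; -5/4; -1; 0 } ⇒ simplest -1359/1024
rrbbrbrbbrrrb: Left { -2; -3/2; -11/8; -43/32; -85/64; -1359/1024 }, Right { -679/512; -339/256; -169/128; -21/16; -5/4; -1; 0 } ⇒ simplest -2717/2048
rrbbrbrbbrrrbr: Left { -2; -3/2; -11/8; -43/32; -85/64; -1359/1024 }, Right { -2717/2048; -679/512; -339/256; -169/128; -21/16; -5/4; -1; 0 } ⇒ simplest -5435/4096
rrbbrbrbbrrrbrb: Left { -2; -3/2; -11/8; -43/32; -85/64; -1359/1024; -5435/4096 }, Right { -2717/2048; -679/512; -339/256; -169/128; -21/16; -5/4; -1; 0 } ⇒ simplest -10869/8192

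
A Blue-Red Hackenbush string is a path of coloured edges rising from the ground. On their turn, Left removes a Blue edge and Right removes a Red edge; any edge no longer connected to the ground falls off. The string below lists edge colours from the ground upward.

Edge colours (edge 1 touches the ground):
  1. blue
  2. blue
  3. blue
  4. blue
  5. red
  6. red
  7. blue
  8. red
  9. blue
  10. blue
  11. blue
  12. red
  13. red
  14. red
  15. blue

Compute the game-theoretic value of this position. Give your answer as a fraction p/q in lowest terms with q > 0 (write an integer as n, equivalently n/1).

6883/2048

val_1 [b]  L=[0]  R=[(no moves)]  so 1
val_2 [bb]  L=[0; 1]  R=[(no moves)]  so 2
val_3 [bbb]  L=[0; 1; 2]  R=[(no moves)]  so 3
val_4 [bbbb]  L=[0; 1; 2; 3]  R=[(no moves)]  so 4
val_5 [bbbbr]  L=[0; 1; 2; 3]  R=[4]  so 7/2
val_6 [bbbbrr]  L=[0; 1; 2; 3]  R=[7/2; 4]  so 13/4
val_7 [bbbbrrb]  L=[0; 1; 2; 3; 13/4]  R=[7/2; 4]  so 27/8
val_8 [bbbbrrbr]  L=[0; 1; 2; 3; 13/4]  R=[27/8; 7/2; 4]  so 53/16
val_9 [bbbbrrbrb]  L=[0; 1; 2; 3; 13/4; 53/16]  R=[27/8; 7/2; 4]  so 107/32
val_10 [bbbbrrbrbb]  L=[0; 1; 2; 3; 13/4; 53/16; 107/32]  R=[27/8; 7/2; 4]  so 215/64
val_11 [bbbbrrbrbbb]  L=[0; 1; 2; 3; 13/4; 53/16; 107/32; 215/64]  R=[27/8; 7/2; 4]  so 431/128
val_12 [bbbbrrbrbbbr]  L=[0; 1; 2; 3; 13/4; 53/16; 107/32; 215/64]  R=[431/128; 27/8; 7/2; 4]  so 861/256
val_13 [bbbbrrbrbbbrr]  L=[0; 1; 2; 3; 13/4; 53/16; 107/32; 215/64]  R=[861/256; 431/128; 27/8; 7/2; 4]  so 1721/512
val_14 [bbbbrrbrbbbrrr]  L=[0; 1; 2; 3; 13/4; 53/16; 107/32; 215/64]  R=[1721/512; 861/256; 431/128; 27/8; 7/2; 4]  so 3441/1024
val_15 [bbbbrrbrbbbrrrb]  L=[0; 1; 2; 3; 13/4; 53/16; 107/32; 215/64; 3441/1024]  R=[1721/512; 861/256; 431/128; 27/8; 7/2; 4]  so 6883/2048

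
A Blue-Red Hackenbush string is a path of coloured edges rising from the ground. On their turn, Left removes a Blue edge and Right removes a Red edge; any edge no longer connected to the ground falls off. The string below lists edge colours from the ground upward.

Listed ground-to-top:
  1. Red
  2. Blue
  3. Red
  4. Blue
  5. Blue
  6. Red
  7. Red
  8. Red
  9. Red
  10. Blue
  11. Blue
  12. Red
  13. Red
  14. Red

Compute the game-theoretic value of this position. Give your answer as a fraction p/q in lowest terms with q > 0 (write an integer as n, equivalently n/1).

-5071/8192

Recurse on prefixes of the 14-edge string Red Blue Red Blue Blue Red Red Red Red Blue Blue Red Red Red:
R: Left { (no moves) }, Right { 0 } -> simplest -1
RB: Left { -1 }, Right { 0 } -> simplest -1/2
RBR: Left { -1 }, Right { -1/2,0 } -> simplest -3/4
RBRB: Left { -1,-3/4 }, Right { -1/2,0 } -> simplest -5/8
RBRBB: Left { -1,-3/4,-5/8 }, Right { -1/2,0 } -> simplest -9/16
RBRBBR: Left { -1,-3/4,-5/8 }, Right { -9/16,-1/2,0 } -> simplest -19/32
RBRBBRR: Left { -1,-3/4,-5/8 }, Right { -19/32,-9/16,-1/2,0 } -> simplest -39/64
RBRBBRRR: Left { -1,-3/4,-5/8 }, Right { -39/64,-19/32,-9/16,-1/2,0 } -> simplest -79/128
RBRBBRRRR: Left { -1,-3/4,-5/8 }, Right { -79/128,-39/64,-19/32,-9/16,-1/2,0 } -> simplest -159/256
RBRBBRRRRB: Left { -1,-3/4,-5/8,-159/256 }, Right { -79/128,-39/64,-19/32,-9/16,-1/2,0 } -> simplest -317/512
RBRBBRRRRBB: Left { -1,-3/4,-5/8,-159/256,-317/512 }, Right { -79/128,-39/64,-19/32,-9/16,-1/2,0 } -> simplest -633/1024
RBRBBRRRRBBR: Left { -1,-3/4,-5/8,-159/256,-317/512 }, Right { -633/1024,-79/128,-39/64,-19/32,-9/16,-1/2,0 } -> simplest -1267/2048
RBRBBRRRRBBRR: Left { -1,-3/4,-5/8,-159/256,-317/512 }, Right { -1267/2048,-633/1024,-79/128,-39/64,-19/32,-9/16,-1/2,0 } -> simplest -2535/4096
RBRBBRRRRBBRRR: Left { -1,-3/4,-5/8,-159/256,-317/512 }, Right { -2535/4096,-1267/2048,-633/1024,-79/128,-39/64,-19/32,-9/16,-1/2,0 } -> simplest -5071/8192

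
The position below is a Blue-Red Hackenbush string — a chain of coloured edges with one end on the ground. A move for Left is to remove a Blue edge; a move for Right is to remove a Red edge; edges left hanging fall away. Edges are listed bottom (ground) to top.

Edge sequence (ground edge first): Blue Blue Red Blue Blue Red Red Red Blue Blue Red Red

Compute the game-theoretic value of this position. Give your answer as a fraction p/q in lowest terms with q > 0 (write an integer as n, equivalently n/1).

1817/1024

Build g(s[:k]) for k = 1..12, string s = Blue Blue Red Blue Blue Red Red Red Blue Blue Red Red.
edge 1 of 12 (Blue): { 0 |  } so 1
edge 2 of 12 (Blue): { 0,1 |  } so 2
edge 3 of 12 (Red): { 0,1 | 2 } so 3/2
edge 4 of 12 (Blue): { 0,1,3/2 | 2 } so 7/4
edge 5 of 12 (Blue): { 0,1,3/2,7/4 | 2 } so 15/8
edge 6 of 12 (Red): { 0,1,3/2,7/4 | 15/8,2 } so 29/16
edge 7 of 12 (Red): { 0,1,3/2,7/4 | 29/16,15/8,2 } so 57/32
edge 8 of 12 (Red): { 0,1,3/2,7/4 | 57/32,29/16,15/8,2 } so 113/64
edge 9 of 12 (Blue): { 0,1,3/2,7/4,113/64 | 57/32,29/16,15/8,2 } so 227/128
edge 10 of 12 (Blue): { 0,1,3/2,7/4,113/64,227/128 | 57/32,29/16,15/8,2 } so 455/256
edge 11 of 12 (Red): { 0,1,3/2,7/4,113/64,227/128 | 455/256,57/32,29/16,15/8,2 } so 909/512
edge 12 of 12 (Red): { 0,1,3/2,7/4,113/64,227/128 | 909/512,455/256,57/32,29/16,15/8,2 } so 1817/1024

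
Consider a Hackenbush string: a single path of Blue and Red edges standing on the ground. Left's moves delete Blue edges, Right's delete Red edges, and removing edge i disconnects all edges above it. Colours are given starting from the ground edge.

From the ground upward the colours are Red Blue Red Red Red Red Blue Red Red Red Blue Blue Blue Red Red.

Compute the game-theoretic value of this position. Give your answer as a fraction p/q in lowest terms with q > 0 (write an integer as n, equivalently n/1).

-15815/16384

Recurse on prefixes of the 15-edge string Red Blue Red Red Red Red Blue Red Red Red Blue Blue Blue Red Red:
g_1 [R]  L=[(no moves)]  R=[0]  gives -1
g_2 [RB]  L=[-1]  R=[0]  gives -1/2
g_3 [RBR]  L=[-1]  R=[-1/2 0]  gives -3/4
g_4 [RBRR]  L=[-1]  R=[-3/4 -1/2 0]  gives -7/8
g_5 [RBRRR]  L=[-1]  R=[-7/8 -3/4 -1/2 0]  gives -15/16
g_6 [RBRRRR]  L=[-1]  R=[-15/16 -7/8 -3/4 -1/2 0]  gives -31/32
g_7 [RBRRRRB]  L=[-1 -31/32]  R=[-15/16 -7/8 -3/4 -1/2 0]  gives -61/64
g_8 [RBRRRRBR]  L=[-1 -31/32]  R=[-61/64 -15/16 -7/8 -3/4 -1/2 0]  gives -123/128
g_9 [RBRRRRBRR]  L=[-1 -31/32]  R=[-123/128 -61/64 -15/16 -7/8 -3/4 -1/2 0]  gives -247/256
g_10 [RBRRRRBRRR]  L=[-1 -31/32]  R=[-247/256 -123/128 -61/64 -15/16 -7/8 -3/4 -1/2 0]  gives -495/512
g_11 [RBRRRRBRRRB]  L=[-1 -31/32 -495/512]  R=[-247/256 -123/128 -61/64 -15/16 -7/8 -3/4 -1/2 0]  gives -989/1024
g_12 [RBRRRRBRRRBB]  L=[-1 -31/32 -495/512 -989/1024]  R=[-247/256 -123/128 -61/64 -15/16 -7/8 -3/4 -1/2 0]  gives -1977/2048
g_13 [RBRRRRBRRRBBB]  L=[-1 -31/32 -495/512 -989/1024 -1977/2048]  R=[-247/256 -123/128 -61/64 -15/16 -7/8 -3/4 -1/2 0]  gives -3953/4096
g_14 [RBRRRRBRRRBBBR]  L=[-1 -31/32 -495/512 -989/1024 -1977/2048]  R=[-3953/4096 -247/256 -123/128 -61/64 -15/16 -7/8 -3/4 -1/2 0]  gives -7907/8192
g_15 [RBRRRRBRRRBBBRR]  L=[-1 -31/32 -495/512 -989/1024 -1977/2048]  R=[-7907/8192 -3953/4096 -247/256 -123/128 -61/64 -15/16 -7/8 -3/4 -1/2 0]  gives -15815/16384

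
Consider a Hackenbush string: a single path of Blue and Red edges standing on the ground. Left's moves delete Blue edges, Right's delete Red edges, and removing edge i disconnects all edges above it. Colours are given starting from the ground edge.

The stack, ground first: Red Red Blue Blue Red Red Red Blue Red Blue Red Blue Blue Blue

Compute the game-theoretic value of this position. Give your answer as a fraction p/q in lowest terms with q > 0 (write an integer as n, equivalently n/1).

-5969/4096

Build v(s[:k]) for k = 1..14, string s = Red Red Blue Blue Red Red Red Blue Red Blue Red Blue Blue Blue.
1 of 14 · R · max L −∞ · min R 0 = -1
2 of 14 · RR · max L −∞ · min R -1 = -2
3 of 14 · RRB · max L -2 · min R -1 = -3/2
4 of 14 · RRBB · max L -3/2 · min R -1 = -5/4
5 of 14 · RRBBR · max L -3/2 · min R -5/4 = -11/8
6 of 14 · RRBBRR · max L -3/2 · min R -11/8 = -23/16
7 of 14 · RRBBRRR · max L -3/2 · min R -23/16 = -47/32
8 of 14 · RRBBRRRB · max L -47/32 · min R -23/16 = -93/64
9 of 14 · RRBBRRRBR · max L -47/32 · min R -93/64 = -187/128
10 of 14 · RRBBRRRBRB · max L -187/128 · min R -93/64 = -373/256
11 of 14 · RRBBRRRBRBR · max L -187/128 · min R -373/256 = -747/512
12 of 14 · RRBBRRRBRBRB · max L -747/512 · min R -373/256 = -1493/1024
13 of 14 · RRBBRRRBRBRBB · max L -1493/1024 · min R -373/256 = -2985/2048
14 of 14 · RRBBRRRBRBRBBB · max L -2985/2048 · min R -373/256 = -5969/4096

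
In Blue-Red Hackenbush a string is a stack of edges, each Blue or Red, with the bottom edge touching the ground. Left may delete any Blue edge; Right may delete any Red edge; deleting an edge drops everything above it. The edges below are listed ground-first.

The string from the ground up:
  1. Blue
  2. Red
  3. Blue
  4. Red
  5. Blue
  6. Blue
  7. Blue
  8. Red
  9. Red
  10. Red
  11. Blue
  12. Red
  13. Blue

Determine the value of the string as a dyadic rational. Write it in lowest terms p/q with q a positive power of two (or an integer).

2955/4096

edge 1 of 13 (Blue): { 0 | ∅ } gives 1
edge 2 of 13 (Red): { 0 | 1 } gives 1/2
edge 3 of 13 (Blue): { 0 1/2 | 1 } gives 3/4
edge 4 of 13 (Red): { 0 1/2 | 3/4 1 } gives 5/8
edge 5 of 13 (Blue): { 0 1/2 5/8 | 3/4 1 } gives 11/16
edge 6 of 13 (Blue): { 0 1/2 5/8 11/16 | 3/4 1 } gives 23/32
edge 7 of 13 (Blue): { 0 1/2 5/8 11/16 23/32 | 3/4 1 } gives 47/64
edge 8 of 13 (Red): { 0 1/2 5/8 11/16 23/32 | 47/64 3/4 1 } gives 93/128
edge 9 of 13 (Red): { 0 1/2 5/8 11/16 23/32 | 93/128 47/64 3/4 1 } gives 185/256
edge 10 of 13 (Red): { 0 1/2 5/8 11/16 23/32 | 185/256 93/128 47/64 3/4 1 } gives 369/512
edge 11 of 13 (Blue): { 0 1/2 5/8 11/16 23/32 369/512 | 185/256 93/128 47/64 3/4 1 } gives 739/1024
edge 12 of 13 (Red): { 0 1/2 5/8 11/16 23/32 369/512 | 739/1024 185/256 93/128 47/64 3/4 1 } gives 1477/2048
edge 13 of 13 (Blue): { 0 1/2 5/8 11/16 23/32 369/512 1477/2048 | 739/1024 185/256 93/128 47/64 3/4 1 } gives 2955/4096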